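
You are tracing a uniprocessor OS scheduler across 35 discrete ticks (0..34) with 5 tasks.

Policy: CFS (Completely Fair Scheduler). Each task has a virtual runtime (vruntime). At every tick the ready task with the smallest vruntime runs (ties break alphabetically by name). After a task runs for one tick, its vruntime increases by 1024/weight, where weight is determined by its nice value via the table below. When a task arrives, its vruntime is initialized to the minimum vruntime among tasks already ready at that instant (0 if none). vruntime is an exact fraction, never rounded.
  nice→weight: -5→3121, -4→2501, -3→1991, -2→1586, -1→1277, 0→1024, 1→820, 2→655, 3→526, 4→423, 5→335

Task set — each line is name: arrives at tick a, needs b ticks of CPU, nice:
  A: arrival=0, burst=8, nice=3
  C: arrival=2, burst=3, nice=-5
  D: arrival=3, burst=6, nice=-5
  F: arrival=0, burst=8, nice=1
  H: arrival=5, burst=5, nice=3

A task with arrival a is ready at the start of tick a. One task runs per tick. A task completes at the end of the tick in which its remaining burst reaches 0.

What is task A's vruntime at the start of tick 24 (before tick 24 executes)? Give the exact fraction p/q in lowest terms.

t=0: vr[A=0 F=0] → run A
t=1: vr[A=512/263 F=0] → run F
t=2: vr[A=512/263 C=256/205 F=256/205] → run C
t=3: vr[A=512/263 C=1008896/639805 D=256/205 F=256/205] → run D
t=4: vr[A=512/263 C=1008896/639805 D=1008896/639805 F=256/205] → run F
t=5: vr[A=512/263 C=1008896/639805 D=1008896/639805 F=512/205 H=1008896/639805] → run C
t=6: vr[A=512/263 C=1218816/639805 D=1008896/639805 F=512/205 H=1008896/639805] → run D
t=7: vr[A=512/263 C=1218816/639805 D=1218816/639805 F=512/205 H=1008896/639805] → run H
t=8: vr[A=512/263 C=1218816/639805 D=1218816/639805 F=512/205 H=592919808/168268715] → run C
t=9: vr[A=512/263 D=1218816/639805 F=512/205 H=592919808/168268715] → run D
t=10: vr[A=512/263 D=1428736/639805 F=512/205 H=592919808/168268715] → run A
t=11: vr[A=1024/263 D=1428736/639805 F=512/205 H=592919808/168268715] → run D
t=12: vr[A=1024/263 D=1638656/639805 F=512/205 H=592919808/168268715] → run F
t=13: vr[A=1024/263 D=1638656/639805 F=768/205 H=592919808/168268715] → run D
t=14: vr[A=1024/263 D=1848576/639805 F=768/205 H=592919808/168268715] → run D
t=15: vr[A=1024/263 F=768/205 H=592919808/168268715] → run H
t=16: vr[A=1024/263 F=768/205 H=920499968/168268715] → run F
t=17: vr[A=1024/263 F=1024/205 H=920499968/168268715] → run A
t=18: vr[A=1536/263 F=1024/205 H=920499968/168268715] → run F
t=19: vr[A=1536/263 F=256/41 H=920499968/168268715] → run H
t=20: vr[A=1536/263 F=256/41 H=1248080128/168268715] → run A
t=21: vr[A=2048/263 F=256/41 H=1248080128/168268715] → run F
t=22: vr[A=2048/263 F=1536/205 H=1248080128/168268715] → run H
t=23: vr[A=2048/263 F=1536/205 H=1575660288/168268715] → run F
t=24: vr[A=2048/263 F=1792/205 H=1575660288/168268715] → run A
t=25: vr[A=2560/263 F=1792/205 H=1575660288/168268715] → run F
t=26: vr[A=2560/263 H=1575660288/168268715] → run H
t=27: vr[A=2560/263] → run A
t=28: vr[A=3072/263] → run A
t=29: vr[A=3584/263] → run A
t=30: (idle)
t=31: (idle)
t=32: (idle)
t=33: (idle)
t=34: (idle)

vruntime(A, start of tick 24) = 2048/263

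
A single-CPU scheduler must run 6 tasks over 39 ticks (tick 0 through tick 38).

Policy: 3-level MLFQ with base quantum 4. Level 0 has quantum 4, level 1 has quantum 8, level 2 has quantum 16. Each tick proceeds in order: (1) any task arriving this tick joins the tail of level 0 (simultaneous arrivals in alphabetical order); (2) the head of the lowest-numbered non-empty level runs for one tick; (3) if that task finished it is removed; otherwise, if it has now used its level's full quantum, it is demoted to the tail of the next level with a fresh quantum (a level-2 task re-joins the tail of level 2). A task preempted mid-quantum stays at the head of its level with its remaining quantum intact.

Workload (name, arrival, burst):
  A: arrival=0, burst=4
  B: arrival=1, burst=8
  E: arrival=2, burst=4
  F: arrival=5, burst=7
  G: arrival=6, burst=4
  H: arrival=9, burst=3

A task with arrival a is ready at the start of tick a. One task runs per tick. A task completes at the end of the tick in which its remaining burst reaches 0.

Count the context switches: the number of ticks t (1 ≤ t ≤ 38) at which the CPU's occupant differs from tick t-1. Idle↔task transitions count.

context switches = 8

t=0: L0/L1/L2 = A/-/- → run A
t=1: L0/L1/L2 = AB/-/- → run A
t=2: L0/L1/L2 = ABE/-/- → run A
t=3: L0/L1/L2 = ABE/-/- → run A
t=4: L0/L1/L2 = BE/-/- → run B
t=5: L0/L1/L2 = BEF/-/- → run B
t=6: L0/L1/L2 = BEFG/-/- → run B
t=7: L0/L1/L2 = BEFG/-/- → run B
t=8: L0/L1/L2 = EFG/B/- → run E
t=9: L0/L1/L2 = EFGH/B/- → run E
t=10: L0/L1/L2 = EFGH/B/- → run E
t=11: L0/L1/L2 = EFGH/B/- → run E
t=12: L0/L1/L2 = FGH/B/- → run F
t=13: L0/L1/L2 = FGH/B/- → run F
t=14: L0/L1/L2 = FGH/B/- → run F
t=15: L0/L1/L2 = FGH/B/- → run F
t=16: L0/L1/L2 = GH/BF/- → run G
t=17: L0/L1/L2 = GH/BF/- → run G
t=18: L0/L1/L2 = GH/BF/- → run G
t=19: L0/L1/L2 = GH/BF/- → run G
t=20: L0/L1/L2 = H/BF/- → run H
t=21: L0/L1/L2 = H/BF/- → run H
t=22: L0/L1/L2 = H/BF/- → run H
t=23: L0/L1/L2 = -/BF/- → run B
t=24: L0/L1/L2 = -/BF/- → run B
t=25: L0/L1/L2 = -/BF/- → run B
t=26: L0/L1/L2 = -/BF/- → run B
t=27: L0/L1/L2 = -/F/- → run F
t=28: L0/L1/L2 = -/F/- → run F
t=29: L0/L1/L2 = -/F/- → run F
t=30: (idle)
t=31: (idle)
t=32: (idle)
t=33: (idle)
t=34: (idle)
t=35: (idle)
t=36: (idle)
t=37: (idle)
t=38: (idle)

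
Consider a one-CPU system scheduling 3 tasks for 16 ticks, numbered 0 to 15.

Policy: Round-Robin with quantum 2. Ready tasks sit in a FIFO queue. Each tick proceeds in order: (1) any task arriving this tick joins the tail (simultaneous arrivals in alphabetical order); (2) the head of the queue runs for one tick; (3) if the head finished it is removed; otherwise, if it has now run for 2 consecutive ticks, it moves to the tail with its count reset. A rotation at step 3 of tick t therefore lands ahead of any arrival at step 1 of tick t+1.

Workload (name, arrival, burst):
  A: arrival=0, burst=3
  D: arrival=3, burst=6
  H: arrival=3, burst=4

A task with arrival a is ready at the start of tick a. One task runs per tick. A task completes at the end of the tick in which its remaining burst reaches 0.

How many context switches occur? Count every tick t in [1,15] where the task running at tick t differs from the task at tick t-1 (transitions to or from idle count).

context switches = 6

t=0: queue=[A] q_used=0 → run A
t=1: queue=[A] q_used=1 → run A
t=2: queue=[A] q_used=0 → run A
t=3: queue=[D,H] q_used=0 → run D
t=4: queue=[D,H] q_used=1 → run D
t=5: queue=[H,D] q_used=0 → run H
t=6: queue=[H,D] q_used=1 → run H
t=7: queue=[D,H] q_used=0 → run D
t=8: queue=[D,H] q_used=1 → run D
t=9: queue=[H,D] q_used=0 → run H
t=10: queue=[H,D] q_used=1 → run H
t=11: queue=[D] q_used=0 → run D
t=12: queue=[D] q_used=1 → run D
t=13: (idle)
t=14: (idle)
t=15: (idle)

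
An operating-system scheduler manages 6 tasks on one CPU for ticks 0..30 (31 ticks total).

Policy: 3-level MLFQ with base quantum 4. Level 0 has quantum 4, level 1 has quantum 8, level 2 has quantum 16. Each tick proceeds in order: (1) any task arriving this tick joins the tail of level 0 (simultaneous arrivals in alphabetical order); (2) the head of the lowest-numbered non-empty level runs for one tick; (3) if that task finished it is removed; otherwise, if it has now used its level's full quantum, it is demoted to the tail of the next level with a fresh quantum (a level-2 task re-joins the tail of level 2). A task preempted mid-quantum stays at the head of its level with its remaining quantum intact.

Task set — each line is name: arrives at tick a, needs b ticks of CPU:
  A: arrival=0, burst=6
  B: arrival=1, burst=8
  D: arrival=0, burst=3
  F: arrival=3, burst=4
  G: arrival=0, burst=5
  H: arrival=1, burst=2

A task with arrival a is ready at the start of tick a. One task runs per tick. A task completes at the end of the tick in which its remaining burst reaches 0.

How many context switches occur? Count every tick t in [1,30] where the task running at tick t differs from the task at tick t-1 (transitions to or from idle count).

context switches = 9

t=0: L0/L1/L2 = ADG/-/- → run A
t=1: L0/L1/L2 = ADGBH/-/- → run A
t=2: L0/L1/L2 = ADGBH/-/- → run A
t=3: L0/L1/L2 = ADGBHF/-/- → run A
t=4: L0/L1/L2 = DGBHF/A/- → run D
t=5: L0/L1/L2 = DGBHF/A/- → run D
t=6: L0/L1/L2 = DGBHF/A/- → run D
t=7: L0/L1/L2 = GBHF/A/- → run G
t=8: L0/L1/L2 = GBHF/A/- → run G
t=9: L0/L1/L2 = GBHF/A/- → run G
t=10: L0/L1/L2 = GBHF/A/- → run G
t=11: L0/L1/L2 = BHF/AG/- → run B
t=12: L0/L1/L2 = BHF/AG/- → run B
t=13: L0/L1/L2 = BHF/AG/- → run B
t=14: L0/L1/L2 = BHF/AG/- → run B
t=15: L0/L1/L2 = HF/AGB/- → run H
t=16: L0/L1/L2 = HF/AGB/- → run H
t=17: L0/L1/L2 = F/AGB/- → run F
t=18: L0/L1/L2 = F/AGB/- → run F
t=19: L0/L1/L2 = F/AGB/- → run F
t=20: L0/L1/L2 = F/AGB/- → run F
t=21: L0/L1/L2 = -/AGB/- → run A
t=22: L0/L1/L2 = -/AGB/- → run A
t=23: L0/L1/L2 = -/GB/- → run G
t=24: L0/L1/L2 = -/B/- → run B
t=25: L0/L1/L2 = -/B/- → run B
t=26: L0/L1/L2 = -/B/- → run B
t=27: L0/L1/L2 = -/B/- → run B
t=28: (idle)
t=29: (idle)
t=30: (idle)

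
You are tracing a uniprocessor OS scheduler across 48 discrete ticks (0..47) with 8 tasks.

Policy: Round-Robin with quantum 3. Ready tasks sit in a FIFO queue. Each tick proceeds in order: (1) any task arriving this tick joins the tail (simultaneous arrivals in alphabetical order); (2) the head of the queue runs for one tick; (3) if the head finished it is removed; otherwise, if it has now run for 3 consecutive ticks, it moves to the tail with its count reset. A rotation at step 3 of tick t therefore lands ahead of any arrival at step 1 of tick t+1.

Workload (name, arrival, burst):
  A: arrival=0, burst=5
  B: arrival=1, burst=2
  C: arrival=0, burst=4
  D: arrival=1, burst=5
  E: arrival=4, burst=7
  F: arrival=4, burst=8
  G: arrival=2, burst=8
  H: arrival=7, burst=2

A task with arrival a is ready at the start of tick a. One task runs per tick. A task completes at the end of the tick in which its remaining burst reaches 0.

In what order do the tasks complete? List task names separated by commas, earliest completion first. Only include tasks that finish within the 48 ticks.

t=0: queue=[A,C] q_used=0 → run A
t=1: queue=[A,C,B,D] q_used=1 → run A
t=2: queue=[A,C,B,D,G] q_used=2 → run A
t=3: queue=[C,B,D,G,A] q_used=0 → run C
t=4: queue=[C,B,D,G,A,E,F] q_used=1 → run C
t=5: queue=[C,B,D,G,A,E,F] q_used=2 → run C
t=6: queue=[B,D,G,A,E,F,C] q_used=0 → run B
t=7: queue=[B,D,G,A,E,F,C,H] q_used=1 → run B
t=8: queue=[D,G,A,E,F,C,H] q_used=0 → run D
t=9: queue=[D,G,A,E,F,C,H] q_used=1 → run D
t=10: queue=[D,G,A,E,F,C,H] q_used=2 → run D
t=11: queue=[G,A,E,F,C,H,D] q_used=0 → run G
t=12: queue=[G,A,E,F,C,H,D] q_used=1 → run G
t=13: queue=[G,A,E,F,C,H,D] q_used=2 → run G
t=14: queue=[A,E,F,C,H,D,G] q_used=0 → run A
t=15: queue=[A,E,F,C,H,D,G] q_used=1 → run A
t=16: queue=[E,F,C,H,D,G] q_used=0 → run E
t=17: queue=[E,F,C,H,D,G] q_used=1 → run E
t=18: queue=[E,F,C,H,D,G] q_used=2 → run E
t=19: queue=[F,C,H,D,G,E] q_used=0 → run F
t=20: queue=[F,C,H,D,G,E] q_used=1 → run F
t=21: queue=[F,C,H,D,G,E] q_used=2 → run F
t=22: queue=[C,H,D,G,E,F] q_used=0 → run C
t=23: queue=[H,D,G,E,F] q_used=0 → run H
t=24: queue=[H,D,G,E,F] q_used=1 → run H
t=25: queue=[D,G,E,F] q_used=0 → run D
t=26: queue=[D,G,E,F] q_used=1 → run D
t=27: queue=[G,E,F] q_used=0 → run G
t=28: queue=[G,E,F] q_used=1 → run G
t=29: queue=[G,E,F] q_used=2 → run G
t=30: queue=[E,F,G] q_used=0 → run E
t=31: queue=[E,F,G] q_used=1 → run E
t=32: queue=[E,F,G] q_used=2 → run E
t=33: queue=[F,G,E] q_used=0 → run F
t=34: queue=[F,G,E] q_used=1 → run F
t=35: queue=[F,G,E] q_used=2 → run F
t=36: queue=[G,E,F] q_used=0 → run G
t=37: queue=[G,E,F] q_used=1 → run G
t=38: queue=[E,F] q_used=0 → run E
t=39: queue=[F] q_used=0 → run F
t=40: queue=[F] q_used=1 → run F
t=41: (idle)
t=42: (idle)
t=43: (idle)
t=44: (idle)
t=45: (idle)
t=46: (idle)
t=47: (idle)

completion order = B, A, C, H, D, G, E, F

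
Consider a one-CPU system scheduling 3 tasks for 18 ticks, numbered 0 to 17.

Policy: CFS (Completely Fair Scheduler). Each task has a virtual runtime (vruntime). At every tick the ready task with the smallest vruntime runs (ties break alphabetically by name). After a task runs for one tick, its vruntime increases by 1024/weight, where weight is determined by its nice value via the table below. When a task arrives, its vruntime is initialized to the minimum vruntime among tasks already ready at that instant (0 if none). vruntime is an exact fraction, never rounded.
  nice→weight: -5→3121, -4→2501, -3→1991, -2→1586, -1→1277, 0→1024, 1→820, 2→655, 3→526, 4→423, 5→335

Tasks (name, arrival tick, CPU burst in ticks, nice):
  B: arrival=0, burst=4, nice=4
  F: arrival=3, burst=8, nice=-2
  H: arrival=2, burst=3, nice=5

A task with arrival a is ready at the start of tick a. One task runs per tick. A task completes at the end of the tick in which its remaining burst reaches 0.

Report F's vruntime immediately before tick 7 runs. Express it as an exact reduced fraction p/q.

vruntime(F, start of tick 7) = 2273792/335439

t=0: vr[B=0] → run B
t=1: vr[B=1024/423] → run B
t=2: vr[B=2048/423 H=2048/423] → run B
t=3: vr[B=1024/141 F=2048/423 H=2048/423] → run F
t=4: vr[B=1024/141 F=1840640/335439 H=2048/423] → run H
t=5: vr[B=1024/141 F=1840640/335439 H=1119232/141705] → run F
t=6: vr[B=1024/141 F=2057216/335439 H=1119232/141705] → run F
t=7: vr[B=1024/141 F=2273792/335439 H=1119232/141705] → run F
t=8: vr[B=1024/141 F=2490368/335439 H=1119232/141705] → run B
t=9: vr[F=2490368/335439 H=1119232/141705] → run F
t=10: vr[F=2706944/335439 H=1119232/141705] → run H
t=11: vr[F=2706944/335439 H=1552384/141705] → run F
t=12: vr[F=2923520/335439 H=1552384/141705] → run F
t=13: vr[F=3140096/335439 H=1552384/141705] → run F
t=14: vr[H=1552384/141705] → run H
t=15: (idle)
t=16: (idle)
t=17: (idle)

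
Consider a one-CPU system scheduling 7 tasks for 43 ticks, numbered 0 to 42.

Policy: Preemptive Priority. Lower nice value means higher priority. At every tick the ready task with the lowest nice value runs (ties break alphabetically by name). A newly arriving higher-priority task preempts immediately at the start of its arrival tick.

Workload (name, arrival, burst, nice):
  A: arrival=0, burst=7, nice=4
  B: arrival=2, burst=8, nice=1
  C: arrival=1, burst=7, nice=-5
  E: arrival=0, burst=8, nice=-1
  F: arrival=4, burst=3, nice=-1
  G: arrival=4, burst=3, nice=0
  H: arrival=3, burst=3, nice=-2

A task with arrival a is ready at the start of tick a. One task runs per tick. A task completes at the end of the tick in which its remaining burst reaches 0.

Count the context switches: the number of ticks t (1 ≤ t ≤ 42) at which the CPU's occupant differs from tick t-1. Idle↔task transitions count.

t=0: ready={A,E} → run E
t=1: ready={A,C,E} → run C
t=2: ready={A,B,C,E} → run C
t=3: ready={A,B,C,E,H} → run C
t=4: ready={A,B,C,E,F,G,H} → run C
t=5: ready={A,B,C,E,F,G,H} → run C
t=6: ready={A,B,C,E,F,G,H} → run C
t=7: ready={A,B,C,E,F,G,H} → run C
t=8: ready={A,B,E,F,G,H} → run H
t=9: ready={A,B,E,F,G,H} → run H
t=10: ready={A,B,E,F,G,H} → run H
t=11: ready={A,B,E,F,G} → run E
t=12: ready={A,B,E,F,G} → run E
t=13: ready={A,B,E,F,G} → run E
t=14: ready={A,B,E,F,G} → run E
t=15: ready={A,B,E,F,G} → run E
t=16: ready={A,B,E,F,G} → run E
t=17: ready={A,B,E,F,G} → run E
t=18: ready={A,B,F,G} → run F
t=19: ready={A,B,F,G} → run F
t=20: ready={A,B,F,G} → run F
t=21: ready={A,B,G} → run G
t=22: ready={A,B,G} → run G
t=23: ready={A,B,G} → run G
t=24: ready={A,B} → run B
t=25: ready={A,B} → run B
t=26: ready={A,B} → run B
t=27: ready={A,B} → run B
t=28: ready={A,B} → run B
t=29: ready={A,B} → run B
t=30: ready={A,B} → run B
t=31: ready={A,B} → run B
t=32: ready={A} → run A
t=33: ready={A} → run A
t=34: ready={A} → run A
t=35: ready={A} → run A
t=36: ready={A} → run A
t=37: ready={A} → run A
t=38: ready={A} → run A
t=39: (idle)
t=40: (idle)
t=41: (idle)
t=42: (idle)

context switches = 8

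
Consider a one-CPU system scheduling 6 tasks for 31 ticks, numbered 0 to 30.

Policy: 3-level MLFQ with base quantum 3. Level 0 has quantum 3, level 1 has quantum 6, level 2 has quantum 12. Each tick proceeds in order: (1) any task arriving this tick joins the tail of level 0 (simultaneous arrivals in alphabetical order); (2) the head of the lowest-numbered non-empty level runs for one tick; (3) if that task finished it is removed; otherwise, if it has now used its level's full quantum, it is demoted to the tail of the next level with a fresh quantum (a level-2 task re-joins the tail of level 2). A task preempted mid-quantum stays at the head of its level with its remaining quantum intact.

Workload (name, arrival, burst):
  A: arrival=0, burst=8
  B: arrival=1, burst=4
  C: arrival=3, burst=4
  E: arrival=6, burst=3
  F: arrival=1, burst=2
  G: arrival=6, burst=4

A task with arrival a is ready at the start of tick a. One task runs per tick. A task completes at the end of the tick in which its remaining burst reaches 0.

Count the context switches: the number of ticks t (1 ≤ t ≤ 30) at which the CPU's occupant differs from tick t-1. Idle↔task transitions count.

context switches = 10

t=0: L0/L1/L2 = A/-/- → run A
t=1: L0/L1/L2 = ABF/-/- → run A
t=2: L0/L1/L2 = ABF/-/- → run A
t=3: L0/L1/L2 = BFC/A/- → run B
t=4: L0/L1/L2 = BFC/A/- → run B
t=5: L0/L1/L2 = BFC/A/- → run B
t=6: L0/L1/L2 = FCEG/AB/- → run F
t=7: L0/L1/L2 = FCEG/AB/- → run F
t=8: L0/L1/L2 = CEG/AB/- → run C
t=9: L0/L1/L2 = CEG/AB/- → run C
t=10: L0/L1/L2 = CEG/AB/- → run C
t=11: L0/L1/L2 = EG/ABC/- → run E
t=12: L0/L1/L2 = EG/ABC/- → run E
t=13: L0/L1/L2 = EG/ABC/- → run E
t=14: L0/L1/L2 = G/ABC/- → run G
t=15: L0/L1/L2 = G/ABC/- → run G
t=16: L0/L1/L2 = G/ABC/- → run G
t=17: L0/L1/L2 = -/ABCG/- → run A
t=18: L0/L1/L2 = -/ABCG/- → run A
t=19: L0/L1/L2 = -/ABCG/- → run A
t=20: L0/L1/L2 = -/ABCG/- → run A
t=21: L0/L1/L2 = -/ABCG/- → run A
t=22: L0/L1/L2 = -/BCG/- → run B
t=23: L0/L1/L2 = -/CG/- → run C
t=24: L0/L1/L2 = -/G/- → run G
t=25: (idle)
t=26: (idle)
t=27: (idle)
t=28: (idle)
t=29: (idle)
t=30: (idle)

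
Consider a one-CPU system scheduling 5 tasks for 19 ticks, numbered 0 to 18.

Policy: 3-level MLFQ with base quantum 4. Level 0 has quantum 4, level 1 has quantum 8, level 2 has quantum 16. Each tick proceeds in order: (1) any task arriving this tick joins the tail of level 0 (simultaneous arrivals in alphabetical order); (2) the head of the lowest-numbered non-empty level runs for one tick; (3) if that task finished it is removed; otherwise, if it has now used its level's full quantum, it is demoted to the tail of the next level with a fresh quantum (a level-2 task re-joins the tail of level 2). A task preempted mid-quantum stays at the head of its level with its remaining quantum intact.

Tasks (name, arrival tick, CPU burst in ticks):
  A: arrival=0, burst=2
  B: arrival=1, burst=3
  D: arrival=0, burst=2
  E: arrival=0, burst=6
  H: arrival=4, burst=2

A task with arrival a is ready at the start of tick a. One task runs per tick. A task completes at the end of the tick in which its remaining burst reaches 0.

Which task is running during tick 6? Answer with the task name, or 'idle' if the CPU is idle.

running at tick 6 = E

t=0: L0/L1/L2 = ADE/-/- → run A
t=1: L0/L1/L2 = ADEB/-/- → run A
t=2: L0/L1/L2 = DEB/-/- → run D
t=3: L0/L1/L2 = DEB/-/- → run D
t=4: L0/L1/L2 = EBH/-/- → run E
t=5: L0/L1/L2 = EBH/-/- → run E
t=6: L0/L1/L2 = EBH/-/- → run E
t=7: L0/L1/L2 = EBH/-/- → run E
t=8: L0/L1/L2 = BH/E/- → run B
t=9: L0/L1/L2 = BH/E/- → run B
t=10: L0/L1/L2 = BH/E/- → run B
t=11: L0/L1/L2 = H/E/- → run H
t=12: L0/L1/L2 = H/E/- → run H
t=13: L0/L1/L2 = -/E/- → run E
t=14: L0/L1/L2 = -/E/- → run E
t=15: (idle)
t=16: (idle)
t=17: (idle)
t=18: (idle)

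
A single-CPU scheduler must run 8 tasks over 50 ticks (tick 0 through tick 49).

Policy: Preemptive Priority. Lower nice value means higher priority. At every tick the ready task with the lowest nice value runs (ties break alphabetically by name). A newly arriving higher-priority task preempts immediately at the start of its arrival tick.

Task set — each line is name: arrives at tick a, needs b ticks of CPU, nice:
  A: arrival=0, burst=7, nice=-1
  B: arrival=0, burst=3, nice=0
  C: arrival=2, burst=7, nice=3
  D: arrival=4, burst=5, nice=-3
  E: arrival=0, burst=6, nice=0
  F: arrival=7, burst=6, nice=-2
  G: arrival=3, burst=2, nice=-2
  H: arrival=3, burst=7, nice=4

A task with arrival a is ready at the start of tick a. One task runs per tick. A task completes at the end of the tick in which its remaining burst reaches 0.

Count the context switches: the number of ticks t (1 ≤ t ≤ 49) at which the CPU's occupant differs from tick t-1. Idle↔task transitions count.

context switches = 10

t=0: ready={A,B,E} → run A
t=1: ready={A,B,E} → run A
t=2: ready={A,B,C,E} → run A
t=3: ready={A,B,C,E,G,H} → run G
t=4: ready={A,B,C,D,E,G,H} → run D
t=5: ready={A,B,C,D,E,G,H} → run D
t=6: ready={A,B,C,D,E,G,H} → run D
t=7: ready={A,B,C,D,E,F,G,H} → run D
t=8: ready={A,B,C,D,E,F,G,H} → run D
t=9: ready={A,B,C,E,F,G,H} → run F
t=10: ready={A,B,C,E,F,G,H} → run F
t=11: ready={A,B,C,E,F,G,H} → run F
t=12: ready={A,B,C,E,F,G,H} → run F
t=13: ready={A,B,C,E,F,G,H} → run F
t=14: ready={A,B,C,E,F,G,H} → run F
t=15: ready={A,B,C,E,G,H} → run G
t=16: ready={A,B,C,E,H} → run A
t=17: ready={A,B,C,E,H} → run A
t=18: ready={A,B,C,E,H} → run A
t=19: ready={A,B,C,E,H} → run A
t=20: ready={B,C,E,H} → run B
t=21: ready={B,C,E,H} → run B
t=22: ready={B,C,E,H} → run B
t=23: ready={C,E,H} → run E
t=24: ready={C,E,H} → run E
t=25: ready={C,E,H} → run E
t=26: ready={C,E,H} → run E
t=27: ready={C,E,H} → run E
t=28: ready={C,E,H} → run E
t=29: ready={C,H} → run C
t=30: ready={C,H} → run C
t=31: ready={C,H} → run C
t=32: ready={C,H} → run C
t=33: ready={C,H} → run C
t=34: ready={C,H} → run C
t=35: ready={C,H} → run C
t=36: ready={H} → run H
t=37: ready={H} → run H
t=38: ready={H} → run H
t=39: ready={H} → run H
t=40: ready={H} → run H
t=41: ready={H} → run H
t=42: ready={H} → run H
t=43: (idle)
t=44: (idle)
t=45: (idle)
t=46: (idle)
t=47: (idle)
t=48: (idle)
t=49: (idle)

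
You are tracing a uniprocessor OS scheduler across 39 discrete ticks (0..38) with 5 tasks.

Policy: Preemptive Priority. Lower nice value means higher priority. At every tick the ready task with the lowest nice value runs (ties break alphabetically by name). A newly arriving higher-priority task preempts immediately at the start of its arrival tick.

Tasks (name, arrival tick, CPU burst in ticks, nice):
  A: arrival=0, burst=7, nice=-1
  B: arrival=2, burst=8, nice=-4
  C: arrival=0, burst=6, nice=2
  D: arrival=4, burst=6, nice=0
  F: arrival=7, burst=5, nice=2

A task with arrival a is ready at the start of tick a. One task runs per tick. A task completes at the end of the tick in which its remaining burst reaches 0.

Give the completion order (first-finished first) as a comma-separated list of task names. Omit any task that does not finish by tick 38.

completion order = B, A, D, C, F

t=0: ready={A,C} → run A
t=1: ready={A,C} → run A
t=2: ready={A,B,C} → run B
t=3: ready={A,B,C} → run B
t=4: ready={A,B,C,D} → run B
t=5: ready={A,B,C,D} → run B
t=6: ready={A,B,C,D} → run B
t=7: ready={A,B,C,D,F} → run B
t=8: ready={A,B,C,D,F} → run B
t=9: ready={A,B,C,D,F} → run B
t=10: ready={A,C,D,F} → run A
t=11: ready={A,C,D,F} → run A
t=12: ready={A,C,D,F} → run A
t=13: ready={A,C,D,F} → run A
t=14: ready={A,C,D,F} → run A
t=15: ready={C,D,F} → run D
t=16: ready={C,D,F} → run D
t=17: ready={C,D,F} → run D
t=18: ready={C,D,F} → run D
t=19: ready={C,D,F} → run D
t=20: ready={C,D,F} → run D
t=21: ready={C,F} → run C
t=22: ready={C,F} → run C
t=23: ready={C,F} → run C
t=24: ready={C,F} → run C
t=25: ready={C,F} → run C
t=26: ready={C,F} → run C
t=27: ready={F} → run F
t=28: ready={F} → run F
t=29: ready={F} → run F
t=30: ready={F} → run F
t=31: ready={F} → run F
t=32: (idle)
t=33: (idle)
t=34: (idle)
t=35: (idle)
t=36: (idle)
t=37: (idle)
t=38: (idle)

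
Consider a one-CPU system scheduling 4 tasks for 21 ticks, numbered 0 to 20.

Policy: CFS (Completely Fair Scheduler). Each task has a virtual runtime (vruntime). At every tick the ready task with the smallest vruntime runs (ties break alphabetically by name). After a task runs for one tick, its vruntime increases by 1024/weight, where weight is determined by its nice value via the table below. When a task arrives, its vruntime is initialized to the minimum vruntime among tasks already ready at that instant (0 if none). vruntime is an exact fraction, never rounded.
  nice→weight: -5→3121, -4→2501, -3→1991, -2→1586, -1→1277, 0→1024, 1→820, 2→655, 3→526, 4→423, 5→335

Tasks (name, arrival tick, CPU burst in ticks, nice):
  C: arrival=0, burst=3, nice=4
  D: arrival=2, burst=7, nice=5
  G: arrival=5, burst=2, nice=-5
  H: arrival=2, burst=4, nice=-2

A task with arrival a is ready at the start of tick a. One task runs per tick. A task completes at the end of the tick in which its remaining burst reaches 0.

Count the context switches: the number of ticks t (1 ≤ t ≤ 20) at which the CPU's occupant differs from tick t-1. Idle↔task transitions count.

t=0: vr[C=0] → run C
t=1: vr[C=1024/423] → run C
t=2: vr[C=2048/423 D=2048/423 H=2048/423] → run C
t=3: vr[D=2048/423 H=2048/423] → run D
t=4: vr[D=1119232/141705 H=2048/423] → run H
t=5: vr[D=1119232/141705 G=1840640/335439 H=1840640/335439] → run G
t=6: vr[D=1119232/141705 G=6088126976/1046905119 H=1840640/335439] → run H
t=7: vr[D=1119232/141705 G=6088126976/1046905119 H=2057216/335439] → run G
t=8: vr[D=1119232/141705 H=2057216/335439] → run H
t=9: vr[D=1119232/141705 H=2273792/335439] → run H
t=10: vr[D=1119232/141705] → run D
t=11: vr[D=1552384/141705] → run D
t=12: vr[D=1985536/141705] → run D
t=13: vr[D=2418688/141705] → run D
t=14: vr[D=570368/28341] → run D
t=15: vr[D=3284992/141705] → run D
t=16: (idle)
t=17: (idle)
t=18: (idle)
t=19: (idle)
t=20: (idle)

context switches = 8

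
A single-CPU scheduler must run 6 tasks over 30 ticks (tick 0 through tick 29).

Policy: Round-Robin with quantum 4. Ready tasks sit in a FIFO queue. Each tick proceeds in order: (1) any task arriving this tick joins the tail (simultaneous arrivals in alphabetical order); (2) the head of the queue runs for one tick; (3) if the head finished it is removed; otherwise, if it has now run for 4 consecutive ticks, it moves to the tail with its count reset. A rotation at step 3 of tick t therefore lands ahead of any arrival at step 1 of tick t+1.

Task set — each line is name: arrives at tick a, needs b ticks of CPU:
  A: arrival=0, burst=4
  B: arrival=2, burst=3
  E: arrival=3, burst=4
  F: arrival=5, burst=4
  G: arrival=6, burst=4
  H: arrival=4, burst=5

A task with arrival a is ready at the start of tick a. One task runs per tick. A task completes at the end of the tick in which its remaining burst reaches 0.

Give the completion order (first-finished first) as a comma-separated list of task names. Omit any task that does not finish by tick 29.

completion order = A, B, E, F, G, H

t=0: queue=[A] q_used=0 → run A
t=1: queue=[A] q_used=1 → run A
t=2: queue=[A,B] q_used=2 → run A
t=3: queue=[A,B,E] q_used=3 → run A
t=4: queue=[B,E,H] q_used=0 → run B
t=5: queue=[B,E,H,F] q_used=1 → run B
t=6: queue=[B,E,H,F,G] q_used=2 → run B
t=7: queue=[E,H,F,G] q_used=0 → run E
t=8: queue=[E,H,F,G] q_used=1 → run E
t=9: queue=[E,H,F,G] q_used=2 → run E
t=10: queue=[E,H,F,G] q_used=3 → run E
t=11: queue=[H,F,G] q_used=0 → run H
t=12: queue=[H,F,G] q_used=1 → run H
t=13: queue=[H,F,G] q_used=2 → run H
t=14: queue=[H,F,G] q_used=3 → run H
t=15: queue=[F,G,H] q_used=0 → run F
t=16: queue=[F,G,H] q_used=1 → run F
t=17: queue=[F,G,H] q_used=2 → run F
t=18: queue=[F,G,H] q_used=3 → run F
t=19: queue=[G,H] q_used=0 → run G
t=20: queue=[G,H] q_used=1 → run G
t=21: queue=[G,H] q_used=2 → run G
t=22: queue=[G,H] q_used=3 → run G
t=23: queue=[H] q_used=0 → run H
t=24: (idle)
t=25: (idle)
t=26: (idle)
t=27: (idle)
t=28: (idle)
t=29: (idle)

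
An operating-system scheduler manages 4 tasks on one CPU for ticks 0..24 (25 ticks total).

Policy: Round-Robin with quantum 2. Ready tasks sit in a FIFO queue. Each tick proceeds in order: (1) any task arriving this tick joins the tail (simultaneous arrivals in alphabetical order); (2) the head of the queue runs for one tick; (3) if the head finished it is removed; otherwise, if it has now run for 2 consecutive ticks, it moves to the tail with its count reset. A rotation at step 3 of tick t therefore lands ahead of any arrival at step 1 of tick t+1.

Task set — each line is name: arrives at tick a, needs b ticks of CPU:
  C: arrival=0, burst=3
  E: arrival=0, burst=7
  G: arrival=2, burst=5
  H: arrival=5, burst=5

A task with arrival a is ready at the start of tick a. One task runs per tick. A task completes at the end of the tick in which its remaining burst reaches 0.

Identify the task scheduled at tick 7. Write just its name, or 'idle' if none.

running at tick 7 = E

t=0: queue=[C,E] q_used=0 → run C
t=1: queue=[C,E] q_used=1 → run C
t=2: queue=[E,C,G] q_used=0 → run E
t=3: queue=[E,C,G] q_used=1 → run E
t=4: queue=[C,G,E] q_used=0 → run C
t=5: queue=[G,E,H] q_used=0 → run G
t=6: queue=[G,E,H] q_used=1 → run G
t=7: queue=[E,H,G] q_used=0 → run E
t=8: queue=[E,H,G] q_used=1 → run E
t=9: queue=[H,G,E] q_used=0 → run H
t=10: queue=[H,G,E] q_used=1 → run H
t=11: queue=[G,E,H] q_used=0 → run G
t=12: queue=[G,E,H] q_used=1 → run G
t=13: queue=[E,H,G] q_used=0 → run E
t=14: queue=[E,H,G] q_used=1 → run E
t=15: queue=[H,G,E] q_used=0 → run H
t=16: queue=[H,G,E] q_used=1 → run H
t=17: queue=[G,E,H] q_used=0 → run G
t=18: queue=[E,H] q_used=0 → run E
t=19: queue=[H] q_used=0 → run H
t=20: (idle)
t=21: (idle)
t=22: (idle)
t=23: (idle)
t=24: (idle)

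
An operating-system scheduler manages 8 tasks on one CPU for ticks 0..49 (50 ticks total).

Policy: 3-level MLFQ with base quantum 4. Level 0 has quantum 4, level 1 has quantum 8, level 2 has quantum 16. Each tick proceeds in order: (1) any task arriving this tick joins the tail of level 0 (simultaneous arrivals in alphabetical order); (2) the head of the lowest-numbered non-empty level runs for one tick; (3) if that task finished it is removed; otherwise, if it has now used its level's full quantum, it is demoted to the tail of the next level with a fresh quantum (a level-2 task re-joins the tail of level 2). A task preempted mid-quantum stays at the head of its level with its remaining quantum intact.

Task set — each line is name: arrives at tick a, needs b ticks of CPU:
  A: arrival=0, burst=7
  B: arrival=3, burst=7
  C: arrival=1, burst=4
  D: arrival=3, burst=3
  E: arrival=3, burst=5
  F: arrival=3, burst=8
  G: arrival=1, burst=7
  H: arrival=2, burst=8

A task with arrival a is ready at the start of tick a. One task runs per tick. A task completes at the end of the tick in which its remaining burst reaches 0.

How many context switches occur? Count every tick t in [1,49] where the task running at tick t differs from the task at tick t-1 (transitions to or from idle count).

t=0: L0/L1/L2 = A/-/- → run A
t=1: L0/L1/L2 = ACG/-/- → run A
t=2: L0/L1/L2 = ACGH/-/- → run A
t=3: L0/L1/L2 = ACGHBDEF/-/- → run A
t=4: L0/L1/L2 = CGHBDEF/A/- → run C
t=5: L0/L1/L2 = CGHBDEF/A/- → run C
t=6: L0/L1/L2 = CGHBDEF/A/- → run C
t=7: L0/L1/L2 = CGHBDEF/A/- → run C
t=8: L0/L1/L2 = GHBDEF/A/- → run G
t=9: L0/L1/L2 = GHBDEF/A/- → run G
t=10: L0/L1/L2 = GHBDEF/A/- → run G
t=11: L0/L1/L2 = GHBDEF/A/- → run G
t=12: L0/L1/L2 = HBDEF/AG/- → run H
t=13: L0/L1/L2 = HBDEF/AG/- → run H
t=14: L0/L1/L2 = HBDEF/AG/- → run H
t=15: L0/L1/L2 = HBDEF/AG/- → run H
t=16: L0/L1/L2 = BDEF/AGH/- → run B
t=17: L0/L1/L2 = BDEF/AGH/- → run B
t=18: L0/L1/L2 = BDEF/AGH/- → run B
t=19: L0/L1/L2 = BDEF/AGH/- → run B
t=20: L0/L1/L2 = DEF/AGHB/- → run D
t=21: L0/L1/L2 = DEF/AGHB/- → run D
t=22: L0/L1/L2 = DEF/AGHB/- → run D
t=23: L0/L1/L2 = EF/AGHB/- → run E
t=24: L0/L1/L2 = EF/AGHB/- → run E
t=25: L0/L1/L2 = EF/AGHB/- → run E
t=26: L0/L1/L2 = EF/AGHB/- → run E
t=27: L0/L1/L2 = F/AGHBE/- → run F
t=28: L0/L1/L2 = F/AGHBE/- → run F
t=29: L0/L1/L2 = F/AGHBE/- → run F
t=30: L0/L1/L2 = F/AGHBE/- → run F
t=31: L0/L1/L2 = -/AGHBEF/- → run A
t=32: L0/L1/L2 = -/AGHBEF/- → run A
t=33: L0/L1/L2 = -/AGHBEF/- → run A
t=34: L0/L1/L2 = -/GHBEF/- → run G
t=35: L0/L1/L2 = -/GHBEF/- → run G
t=36: L0/L1/L2 = -/GHBEF/- → run G
t=37: L0/L1/L2 = -/HBEF/- → run H
t=38: L0/L1/L2 = -/HBEF/- → run H
t=39: L0/L1/L2 = -/HBEF/- → run H
t=40: L0/L1/L2 = -/HBEF/- → run H
t=41: L0/L1/L2 = -/BEF/- → run B
t=42: L0/L1/L2 = -/BEF/- → run B
t=43: L0/L1/L2 = -/BEF/- → run B
t=44: L0/L1/L2 = -/EF/- → run E
t=45: L0/L1/L2 = -/F/- → run F
t=46: L0/L1/L2 = -/F/- → run F
t=47: L0/L1/L2 = -/F/- → run F
t=48: L0/L1/L2 = -/F/- → run F
t=49: (idle)

context switches = 14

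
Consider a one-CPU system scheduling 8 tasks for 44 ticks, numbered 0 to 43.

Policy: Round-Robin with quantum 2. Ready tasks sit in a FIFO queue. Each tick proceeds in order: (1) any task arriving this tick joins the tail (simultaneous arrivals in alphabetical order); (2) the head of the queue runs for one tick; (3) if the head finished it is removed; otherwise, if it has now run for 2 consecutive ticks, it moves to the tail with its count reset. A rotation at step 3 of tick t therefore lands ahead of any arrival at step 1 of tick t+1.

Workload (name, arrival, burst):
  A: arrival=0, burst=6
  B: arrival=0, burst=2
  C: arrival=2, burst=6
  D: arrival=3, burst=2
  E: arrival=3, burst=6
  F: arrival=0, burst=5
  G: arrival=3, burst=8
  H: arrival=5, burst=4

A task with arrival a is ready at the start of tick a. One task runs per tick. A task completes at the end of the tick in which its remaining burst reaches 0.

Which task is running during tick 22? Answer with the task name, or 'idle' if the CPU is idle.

t=0: queue=[A,B,F] q_used=0 → run A
t=1: queue=[A,B,F] q_used=1 → run A
t=2: queue=[B,F,A,C] q_used=0 → run B
t=3: queue=[B,F,A,C,D,E,G] q_used=1 → run B
t=4: queue=[F,A,C,D,E,G] q_used=0 → run F
t=5: queue=[F,A,C,D,E,G,H] q_used=1 → run F
t=6: queue=[A,C,D,E,G,H,F] q_used=0 → run A
t=7: queue=[A,C,D,E,G,H,F] q_used=1 → run A
t=8: queue=[C,D,E,G,H,F,A] q_used=0 → run C
t=9: queue=[C,D,E,G,H,F,A] q_used=1 → run C
t=10: queue=[D,E,G,H,F,A,C] q_used=0 → run D
t=11: queue=[D,E,G,H,F,A,C] q_used=1 → run D
t=12: queue=[E,G,H,F,A,C] q_used=0 → run E
t=13: queue=[E,G,H,F,A,C] q_used=1 → run E
t=14: queue=[G,H,F,A,C,E] q_used=0 → run G
t=15: queue=[G,H,F,A,C,E] q_used=1 → run G
t=16: queue=[H,F,A,C,E,G] q_used=0 → run H
t=17: queue=[H,F,A,C,E,G] q_used=1 → run H
t=18: queue=[F,A,C,E,G,H] q_used=0 → run F
t=19: queue=[F,A,C,E,G,H] q_used=1 → run F
t=20: queue=[A,C,E,G,H,F] q_used=0 → run A
t=21: queue=[A,C,E,G,H,F] q_used=1 → run A
t=22: queue=[C,E,G,H,F] q_used=0 → run C
t=23: queue=[C,E,G,H,F] q_used=1 → run C
t=24: queue=[E,G,H,F,C] q_used=0 → run E
t=25: queue=[E,G,H,F,C] q_used=1 → run E
t=26: queue=[G,H,F,C,E] q_used=0 → run G
t=27: queue=[G,H,F,C,E] q_used=1 → run G
t=28: queue=[H,F,C,E,G] q_used=0 → run H
t=29: queue=[H,F,C,E,G] q_used=1 → run H
t=30: queue=[F,C,E,G] q_used=0 → run F
t=31: queue=[C,E,G] q_used=0 → run C
t=32: queue=[C,E,G] q_used=1 → run C
t=33: queue=[E,G] q_used=0 → run E
t=34: queue=[E,G] q_used=1 → run E
t=35: queue=[G] q_used=0 → run G
t=36: queue=[G] q_used=1 → run G
t=37: queue=[G] q_used=0 → run G
t=38: queue=[G] q_used=1 → run G
t=39: (idle)
t=40: (idle)
t=41: (idle)
t=42: (idle)
t=43: (idle)

running at tick 22 = C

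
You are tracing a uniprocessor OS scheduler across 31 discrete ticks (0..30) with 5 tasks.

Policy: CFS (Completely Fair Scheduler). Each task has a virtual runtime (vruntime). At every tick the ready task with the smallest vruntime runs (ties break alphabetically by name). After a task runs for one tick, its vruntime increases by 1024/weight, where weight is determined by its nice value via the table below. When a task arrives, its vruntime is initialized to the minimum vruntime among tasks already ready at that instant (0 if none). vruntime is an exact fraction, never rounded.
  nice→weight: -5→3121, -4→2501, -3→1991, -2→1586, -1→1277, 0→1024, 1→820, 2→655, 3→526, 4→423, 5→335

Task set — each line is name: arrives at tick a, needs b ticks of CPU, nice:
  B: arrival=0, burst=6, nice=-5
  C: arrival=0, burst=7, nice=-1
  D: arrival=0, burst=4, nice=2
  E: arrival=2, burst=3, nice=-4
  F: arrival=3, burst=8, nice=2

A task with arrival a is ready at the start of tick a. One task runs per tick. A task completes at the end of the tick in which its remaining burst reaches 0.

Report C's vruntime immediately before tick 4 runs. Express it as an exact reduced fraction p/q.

t=0: vr[B=0 C=0 D=0] → run B
t=1: vr[B=1024/3121 C=0 D=0] → run C
t=2: vr[B=1024/3121 C=1024/1277 D=0 E=0] → run D
t=3: vr[B=1024/3121 C=1024/1277 D=1024/655 E=0 F=0] → run E
t=4: vr[B=1024/3121 C=1024/1277 D=1024/655 E=1024/2501 F=0] → run F
t=5: vr[B=1024/3121 C=1024/1277 D=1024/655 E=1024/2501 F=1024/655] → run B
t=6: vr[B=2048/3121 C=1024/1277 D=1024/655 E=1024/2501 F=1024/655] → run E
t=7: vr[B=2048/3121 C=1024/1277 D=1024/655 E=2048/2501 F=1024/655] → run B
t=8: vr[B=3072/3121 C=1024/1277 D=1024/655 E=2048/2501 F=1024/655] → run C
t=9: vr[B=3072/3121 C=2048/1277 D=1024/655 E=2048/2501 F=1024/655] → run E
t=10: vr[B=3072/3121 C=2048/1277 D=1024/655 F=1024/655] → run B
t=11: vr[B=4096/3121 C=2048/1277 D=1024/655 F=1024/655] → run B
t=12: vr[B=5120/3121 C=2048/1277 D=1024/655 F=1024/655] → run D
t=13: vr[B=5120/3121 C=2048/1277 D=2048/655 F=1024/655] → run F
t=14: vr[B=5120/3121 C=2048/1277 D=2048/655 F=2048/655] → run C
t=15: vr[B=5120/3121 C=3072/1277 D=2048/655 F=2048/655] → run B
t=16: vr[C=3072/1277 D=2048/655 F=2048/655] → run C
t=17: vr[C=4096/1277 D=2048/655 F=2048/655] → run D
t=18: vr[C=4096/1277 D=3072/655 F=2048/655] → run F
t=19: vr[C=4096/1277 D=3072/655 F=3072/655] → run C
t=20: vr[C=5120/1277 D=3072/655 F=3072/655] → run C
t=21: vr[C=6144/1277 D=3072/655 F=3072/655] → run D
t=22: vr[C=6144/1277 F=3072/655] → run F
t=23: vr[C=6144/1277 F=4096/655] → run C
t=24: vr[F=4096/655] → run F
t=25: vr[F=1024/131] → run F
t=26: vr[F=6144/655] → run F
t=27: vr[F=7168/655] → run F
t=28: (idle)
t=29: (idle)
t=30: (idle)

vruntime(C, start of tick 4) = 1024/1277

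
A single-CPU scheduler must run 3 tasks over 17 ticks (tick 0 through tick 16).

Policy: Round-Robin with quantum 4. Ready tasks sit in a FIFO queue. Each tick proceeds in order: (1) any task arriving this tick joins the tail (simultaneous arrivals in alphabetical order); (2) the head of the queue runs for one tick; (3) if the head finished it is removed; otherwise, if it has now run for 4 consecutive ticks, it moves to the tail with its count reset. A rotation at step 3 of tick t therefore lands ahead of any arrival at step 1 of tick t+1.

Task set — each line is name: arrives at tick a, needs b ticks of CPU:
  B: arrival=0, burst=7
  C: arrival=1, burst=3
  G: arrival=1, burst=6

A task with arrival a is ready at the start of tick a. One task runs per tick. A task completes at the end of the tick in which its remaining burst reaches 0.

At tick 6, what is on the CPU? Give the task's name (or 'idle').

t=0: queue=[B] q_used=0 → run B
t=1: queue=[B,C,G] q_used=1 → run B
t=2: queue=[B,C,G] q_used=2 → run B
t=3: queue=[B,C,G] q_used=3 → run B
t=4: queue=[C,G,B] q_used=0 → run C
t=5: queue=[C,G,B] q_used=1 → run C
t=6: queue=[C,G,B] q_used=2 → run C
t=7: queue=[G,B] q_used=0 → run G
t=8: queue=[G,B] q_used=1 → run G
t=9: queue=[G,B] q_used=2 → run G
t=10: queue=[G,B] q_used=3 → run G
t=11: queue=[B,G] q_used=0 → run B
t=12: queue=[B,G] q_used=1 → run B
t=13: queue=[B,G] q_used=2 → run B
t=14: queue=[G] q_used=0 → run G
t=15: queue=[G] q_used=1 → run G
t=16: (idle)

running at tick 6 = C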